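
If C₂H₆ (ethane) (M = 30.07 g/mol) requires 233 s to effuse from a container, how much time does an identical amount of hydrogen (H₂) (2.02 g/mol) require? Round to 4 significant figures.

Graham's law gives t_H₂/t_C₂H₆ = √(M_H₂/M_C₂H₆) = √(2.02/30.07) = √0.06718 = 0.2592.
So the time for H₂ is 233 × 0.2592 = 60.39 s.

60.39 s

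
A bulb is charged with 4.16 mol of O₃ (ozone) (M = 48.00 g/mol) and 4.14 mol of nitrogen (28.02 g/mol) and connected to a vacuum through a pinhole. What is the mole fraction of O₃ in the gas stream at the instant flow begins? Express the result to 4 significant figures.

Rate_i ∝ x_i/√M_i (Graham's law weighted by mole fraction), so the effusate composition follows n_i/√M_i.
Mole fraction of O₃ in the effusate = (n_O₃/√M_O₃) / (n_O₃/√M_O₃ + n_N₂/√M_N₂)
= (4.16/√48.00) / (4.16/√48.00 + 4.14/√28.02) = 0.6004/(0.6004 + 0.7821) = 0.4343.

0.4343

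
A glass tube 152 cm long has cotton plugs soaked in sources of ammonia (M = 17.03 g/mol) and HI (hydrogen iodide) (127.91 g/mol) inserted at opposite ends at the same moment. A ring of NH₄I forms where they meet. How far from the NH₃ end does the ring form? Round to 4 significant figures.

The fronts meet when d_NH₃ + d_HI = L with d_NH₃/d_HI = √(M_HI/M_NH₃) (Graham's law). Here √(M_HI/M_NH₃) = √(127.91/17.03) = 2.741.
With d_NH₃ + d_HI = 152 cm, d_HI = 152/(1 + 2.741) = 40.64 cm.
d_NH₃ = 152 − 40.64 = 111.4 cm.

111.4 cm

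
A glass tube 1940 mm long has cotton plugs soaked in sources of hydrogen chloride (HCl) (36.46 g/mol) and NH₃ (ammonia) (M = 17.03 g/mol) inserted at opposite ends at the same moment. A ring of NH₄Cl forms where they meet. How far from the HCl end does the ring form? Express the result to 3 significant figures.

788 mm

Distances travelled in equal time are proportional to diffusion rates, so d_HCl/d_NH₃ = √(M_NH₃/M_HCl) = √(17.03/36.46) = 0.6834.
With d_HCl + d_NH₃ = 1940 mm, d_NH₃ = 1940/(1 + 0.6834) = 1152 mm.
d_HCl = 1940 − 1152 = 788 mm.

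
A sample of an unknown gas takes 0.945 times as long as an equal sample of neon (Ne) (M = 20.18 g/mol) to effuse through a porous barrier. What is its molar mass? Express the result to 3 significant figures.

Since effusion rate ∝ 1/√M, t_X/t_Ne = √(M_X/M_Ne).
0.945 = √(M_X/20.18)
M_X = 20.18 × 0.945² = 20.18 × 0.8930 = 18.0 g/mol

18.0 g/mol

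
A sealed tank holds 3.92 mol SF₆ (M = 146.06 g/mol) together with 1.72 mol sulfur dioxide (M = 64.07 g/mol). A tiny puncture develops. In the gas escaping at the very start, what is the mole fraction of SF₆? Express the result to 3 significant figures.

Each component's effusion rate ∝ (its partial pressure)·(1/√M) ∝ n_i/√M_i.
So x_SF₆ in the escaping gas = (n_SF₆/√M_SF₆) / Σ(n_i/√M_i)
= (3.92/√146.06) / (3.92/√146.06 + 1.72/√64.07) = 0.3244/(0.3244 + 0.2149) = 0.602.

0.602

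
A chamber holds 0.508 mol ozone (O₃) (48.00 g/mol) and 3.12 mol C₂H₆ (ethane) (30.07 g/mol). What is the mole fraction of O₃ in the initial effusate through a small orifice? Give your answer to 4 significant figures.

Each component's effusion rate ∝ (its partial pressure)·(1/√M) ∝ n_i/√M_i.
x_O₃(eff) = (n_O₃/√M_O₃) / (n_O₃/√M_O₃ + n_C₂H₆/√M_C₂H₆)
= (0.508/√48.00) / (0.508/√48.00 + 3.12/√30.07) = 0.07332/(0.07332 + 0.5690) = 0.1142.

0.1142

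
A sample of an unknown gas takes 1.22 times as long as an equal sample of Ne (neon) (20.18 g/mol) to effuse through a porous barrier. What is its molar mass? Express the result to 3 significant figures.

30.0 g/mol

Graham's law gives t_X/t_Ne = √(M_X/M_Ne).
1.22 = √(M_X/20.18)
M_X = 20.18 × 1.22² = 20.18 × 1.488 = 30.0 g/mol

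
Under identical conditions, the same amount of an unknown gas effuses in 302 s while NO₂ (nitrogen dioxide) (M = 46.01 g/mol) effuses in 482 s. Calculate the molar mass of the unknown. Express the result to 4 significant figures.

18.06 g/mol

Using Graham's law: t_X/t_NO₂ = √(M_X/M_NO₂).
302/482 = 0.6266 = √(M_X/46.01)
M_X = 46.01 × 0.6266² = 46.01 × 0.3926 = 18.06 g/mol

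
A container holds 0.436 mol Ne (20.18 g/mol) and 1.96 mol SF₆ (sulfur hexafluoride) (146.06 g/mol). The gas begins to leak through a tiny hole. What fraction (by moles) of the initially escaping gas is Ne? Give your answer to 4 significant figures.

0.3744

Effusion rate of each component ∝ n_i/√M_i (partial pressure × 1/√M).
So x_Ne in the escaping gas = (n_Ne/√M_Ne) / Σ(n_i/√M_i)
= (0.436/√20.18) / (0.436/√20.18 + 1.96/√146.06) = 0.09706/(0.09706 + 0.1622) = 0.3744.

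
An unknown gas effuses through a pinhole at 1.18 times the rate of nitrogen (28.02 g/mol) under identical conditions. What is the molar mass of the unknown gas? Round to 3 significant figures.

From Graham's law, rate_X/rate_N₂ = √(M_N₂/M_X).
1.18 = √(28.02/M_X)
M_X = 28.02 / 1.18² = 28.02 / 1.392 = 20.1 g/mol

20.1 g/mol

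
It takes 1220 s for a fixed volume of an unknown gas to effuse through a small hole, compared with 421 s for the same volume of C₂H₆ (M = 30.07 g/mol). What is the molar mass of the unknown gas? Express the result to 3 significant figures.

Using Graham's law: t_X/t_C₂H₆ = √(M_X/M_C₂H₆).
1220/421 = 2.898 = √(M_X/30.07)
M_X = 30.07 × 2.898² = 30.07 × 8.398 = 253 g/mol

253 g/mol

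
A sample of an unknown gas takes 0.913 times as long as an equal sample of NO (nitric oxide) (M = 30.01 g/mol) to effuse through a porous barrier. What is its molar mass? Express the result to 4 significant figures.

From Graham's law, t_X/t_NO = √(M_X/M_NO).
0.913 = √(M_X/30.01)
M_X = 30.01 × 0.913² = 30.01 × 0.8336 = 25.02 g/mol

25.02 g/mol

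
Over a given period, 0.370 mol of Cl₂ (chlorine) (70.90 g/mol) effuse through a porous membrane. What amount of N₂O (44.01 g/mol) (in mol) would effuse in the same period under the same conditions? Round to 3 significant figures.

0.470 mol

Graham's law gives rate_N₂O/rate_Cl₂ = √(M_Cl₂/M_N₂O) = √(70.90/44.01) = √1.611 = 1.269.
So the amount for N₂O is 0.370 × 1.269 = 0.470 mol.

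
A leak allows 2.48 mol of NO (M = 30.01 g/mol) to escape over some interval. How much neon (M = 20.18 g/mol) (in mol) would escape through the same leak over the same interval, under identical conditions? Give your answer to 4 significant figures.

3.024 mol

By Graham's law, rate_Ne/rate_NO = √(M_NO/M_Ne) = √(30.01/20.18) = √1.487 = 1.219.
So the amount for Ne is 2.48 × 1.219 = 3.024 mol.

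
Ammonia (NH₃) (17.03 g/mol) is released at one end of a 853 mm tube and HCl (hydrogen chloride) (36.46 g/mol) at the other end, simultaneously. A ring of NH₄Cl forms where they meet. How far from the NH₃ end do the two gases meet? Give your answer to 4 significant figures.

506.7 mm

The fronts meet when d_NH₃ + d_HCl = L with d_NH₃/d_HCl = √(M_HCl/M_NH₃) (Graham's law). Here √(M_HCl/M_NH₃) = √(36.46/17.03) = 1.463.
With d_NH₃ + d_HCl = 853 mm, d_HCl = 853/(1 + 1.463) = 346.3 mm.
d_NH₃ = 853 − 346.3 = 506.7 mm.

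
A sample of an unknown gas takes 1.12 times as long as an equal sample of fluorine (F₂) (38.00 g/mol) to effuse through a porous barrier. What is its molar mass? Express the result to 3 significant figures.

Since effusion rate ∝ 1/√M, t_X/t_F₂ = √(M_X/M_F₂).
1.12 = √(M_X/38.00)
M_X = 38.00 × 1.12² = 38.00 × 1.254 = 47.7 g/mol

47.7 g/mol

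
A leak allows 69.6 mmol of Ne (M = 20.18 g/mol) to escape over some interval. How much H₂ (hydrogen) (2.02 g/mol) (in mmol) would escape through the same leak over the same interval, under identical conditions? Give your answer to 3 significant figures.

Graham's law gives rate_H₂/rate_Ne = √(M_Ne/M_H₂) = √(20.18/2.02) = √9.990 = 3.161.
So the amount for H₂ is 69.6 × 3.161 = 220 mmol.

220 mmol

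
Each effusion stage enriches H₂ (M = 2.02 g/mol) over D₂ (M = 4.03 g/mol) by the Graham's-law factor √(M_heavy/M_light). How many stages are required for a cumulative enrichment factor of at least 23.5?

10

Single-stage factor α = √(4.03/2.02), so ln α = ½ ln(1.99505) = 0.3453.
Need α^N ≥ 23.5 ⇒ N ≥ ln(23.5) / ln α = 3.157 / 0.3453 = 9.14.
Rounding up, N = 10 stages.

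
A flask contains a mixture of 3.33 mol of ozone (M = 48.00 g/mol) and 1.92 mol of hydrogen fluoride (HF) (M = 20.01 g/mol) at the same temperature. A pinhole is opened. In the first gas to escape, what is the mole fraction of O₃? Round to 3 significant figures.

Each component's effusion rate ∝ (its partial pressure)·(1/√M) ∝ n_i/√M_i.
x_O₃(eff) = (n_O₃/√M_O₃) / (n_O₃/√M_O₃ + n_HF/√M_HF)
= (3.33/√48.00) / (3.33/√48.00 + 1.92/√20.01) = 0.4806/(0.4806 + 0.4292) = 0.528.

0.528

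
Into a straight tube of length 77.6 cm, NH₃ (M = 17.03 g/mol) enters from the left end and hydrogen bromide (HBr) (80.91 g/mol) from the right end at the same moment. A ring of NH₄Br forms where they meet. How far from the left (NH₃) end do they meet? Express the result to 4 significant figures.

53.20 cm

In equal time, each gas travels a distance ∝ its rate ∝ 1/√M, so d_NH₃/d_HBr = √(M_HBr/M_NH₃) = √(80.91/17.03) = 2.180.
With d_NH₃ + d_HBr = 77.6 cm, d_HBr = 77.6/(1 + 2.180) = 24.40 cm.
d_NH₃ = 77.6 − 24.40 = 53.20 cm.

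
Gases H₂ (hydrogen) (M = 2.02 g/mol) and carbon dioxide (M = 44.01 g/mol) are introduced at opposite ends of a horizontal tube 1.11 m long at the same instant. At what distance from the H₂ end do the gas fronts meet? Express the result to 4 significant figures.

Distances travelled in equal time are proportional to diffusion rates, so d_H₂/d_CO₂ = √(M_CO₂/M_H₂) = √(44.01/2.02) = 4.668.
With d_H₂ + d_CO₂ = 1.11 m, d_CO₂ = 1.11/(1 + 4.668) = 0.1958 m.
d_H₂ = 1.11 − 0.1958 = 0.9142 m.

0.9142 m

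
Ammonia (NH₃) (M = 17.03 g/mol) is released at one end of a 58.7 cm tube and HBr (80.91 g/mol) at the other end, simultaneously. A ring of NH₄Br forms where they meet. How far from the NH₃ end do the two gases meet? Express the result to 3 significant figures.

In equal time, each gas travels a distance ∝ its rate ∝ 1/√M, so d_NH₃/d_HBr = √(M_HBr/M_NH₃) = √(80.91/17.03) = 2.180.
With d_NH₃ + d_HBr = 58.7 cm, d_HBr = 58.7/(1 + 2.180) = 18.46 cm.
d_NH₃ = 58.7 − 18.46 = 40.2 cm.

40.2 cm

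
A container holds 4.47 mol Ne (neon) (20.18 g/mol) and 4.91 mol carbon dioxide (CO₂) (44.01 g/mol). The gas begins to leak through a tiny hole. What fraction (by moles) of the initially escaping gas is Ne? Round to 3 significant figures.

Rate_i ∝ x_i/√M_i (Graham's law weighted by mole fraction), so the effusate composition follows n_i/√M_i.
x_Ne(eff) = (n_Ne/√M_Ne) / (n_Ne/√M_Ne + n_CO₂/√M_CO₂)
= (4.47/√20.18) / (4.47/√20.18 + 4.91/√44.01) = 0.9951/(0.9951 + 0.7401) = 0.573.

0.573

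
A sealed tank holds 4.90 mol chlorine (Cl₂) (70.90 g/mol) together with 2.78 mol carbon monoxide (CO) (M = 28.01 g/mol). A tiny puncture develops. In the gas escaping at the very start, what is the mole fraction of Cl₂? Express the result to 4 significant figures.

Effusion rate of each component ∝ n_i/√M_i (partial pressure × 1/√M).
x_Cl₂(eff) = (n_Cl₂/√M_Cl₂) / (n_Cl₂/√M_Cl₂ + n_CO/√M_CO)
= (4.90/√70.90) / (4.90/√70.90 + 2.78/√28.01) = 0.5819/(0.5819 + 0.5253) = 0.5256.

0.5256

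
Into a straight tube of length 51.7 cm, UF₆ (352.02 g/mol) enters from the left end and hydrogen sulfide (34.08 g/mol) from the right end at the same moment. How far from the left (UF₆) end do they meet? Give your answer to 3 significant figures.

12.3 cm

Distances travelled in equal time are proportional to diffusion rates, so d_UF₆/d_H₂S = √(M_H₂S/M_UF₆) = √(34.08/352.02) = 0.3111.
With d_UF₆ + d_H₂S = 51.7 cm, d_H₂S = 51.7/(1 + 0.3111) = 39.43 cm.
d_UF₆ = 51.7 − 39.43 = 12.3 cm.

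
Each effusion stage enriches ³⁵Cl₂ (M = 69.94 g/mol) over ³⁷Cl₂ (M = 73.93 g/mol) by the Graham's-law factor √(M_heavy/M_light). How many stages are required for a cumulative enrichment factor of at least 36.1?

130

With α = √(73.93/69.94) per stage, ln α = ½ ln(1.05705) = 0.02774.
Need α^N ≥ 36.1 ⇒ N ≥ ln(36.1) / ln α = 3.586 / 0.02774 = 129.28.
So at least 130 stages are needed.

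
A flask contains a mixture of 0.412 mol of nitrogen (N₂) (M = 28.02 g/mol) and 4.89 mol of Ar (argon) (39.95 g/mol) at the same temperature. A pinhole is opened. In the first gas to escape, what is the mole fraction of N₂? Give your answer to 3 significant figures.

0.0914

The effusion rate of species i is ∝ p_i/√M_i ∝ n_i/√M_i.
So x_N₂ in the escaping gas = (n_N₂/√M_N₂) / Σ(n_i/√M_i)
= (0.412/√28.02) / (0.412/√28.02 + 4.89/√39.95) = 0.07783/(0.07783 + 0.7737) = 0.0914.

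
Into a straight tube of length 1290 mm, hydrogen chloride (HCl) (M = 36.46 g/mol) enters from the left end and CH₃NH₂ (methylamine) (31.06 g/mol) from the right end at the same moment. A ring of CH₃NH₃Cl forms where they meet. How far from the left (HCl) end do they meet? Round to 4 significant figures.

In equal time, each gas travels a distance ∝ its rate ∝ 1/√M, so d_HCl/d_CH₃NH₂ = √(M_CH₃NH₂/M_HCl) = √(31.06/36.46) = 0.9230.
With d_HCl + d_CH₃NH₂ = 1290 mm, d_CH₃NH₂ = 1290/(1 + 0.9230) = 670.8 mm.
d_HCl = 1290 − 670.8 = 619.2 mm.

619.2 mm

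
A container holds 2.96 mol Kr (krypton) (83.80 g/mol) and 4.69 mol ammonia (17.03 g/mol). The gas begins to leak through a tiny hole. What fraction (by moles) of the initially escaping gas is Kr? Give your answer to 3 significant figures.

Effusion rate of each component ∝ n_i/√M_i (partial pressure × 1/√M).
x_Kr(eff) = (n_Kr/√M_Kr) / (n_Kr/√M_Kr + n_NH₃/√M_NH₃)
= (2.96/√83.80) / (2.96/√83.80 + 4.69/√17.03) = 0.3233/(0.3233 + 1.136) = 0.221.

0.221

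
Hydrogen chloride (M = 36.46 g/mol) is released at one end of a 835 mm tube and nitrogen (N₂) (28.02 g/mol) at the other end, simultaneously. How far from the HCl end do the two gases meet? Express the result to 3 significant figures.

Graham's law gives d_HCl/d_N₂ = rate_HCl/rate_N₂ = √(M_N₂/M_HCl) = √(28.02/36.46) = 0.8766.
With d_HCl + d_N₂ = 835 mm, d_N₂ = 835/(1 + 0.8766) = 444.9 mm.
d_HCl = 835 − 444.9 = 390 mm.

390 mm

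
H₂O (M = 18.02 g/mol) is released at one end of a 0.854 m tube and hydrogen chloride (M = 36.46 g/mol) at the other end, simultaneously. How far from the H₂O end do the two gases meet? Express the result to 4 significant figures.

In equal time, each gas travels a distance ∝ its rate ∝ 1/√M, so d_H₂O/d_HCl = √(M_HCl/M_H₂O) = √(36.46/18.02) = 1.422.
With d_H₂O + d_HCl = 0.854 m, d_HCl = 0.854/(1 + 1.422) = 0.3525 m.
d_H₂O = 0.854 − 0.3525 = 0.5015 m.

0.5015 m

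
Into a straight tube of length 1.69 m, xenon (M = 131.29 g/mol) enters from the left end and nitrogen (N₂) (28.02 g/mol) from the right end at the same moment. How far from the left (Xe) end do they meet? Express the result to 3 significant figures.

In equal time, each gas travels a distance ∝ its rate ∝ 1/√M, so d_Xe/d_N₂ = √(M_N₂/M_Xe) = √(28.02/131.29) = 0.4620.
With d_Xe + d_N₂ = 1.69 m, d_N₂ = 1.69/(1 + 0.4620) = 1.156 m.
d_Xe = 1.69 − 1.156 = 0.534 m.

0.534 m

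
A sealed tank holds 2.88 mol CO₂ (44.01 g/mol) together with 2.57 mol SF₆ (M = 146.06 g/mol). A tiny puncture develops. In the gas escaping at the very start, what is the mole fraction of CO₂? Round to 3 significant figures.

Each component's effusion rate ∝ (its partial pressure)·(1/√M) ∝ n_i/√M_i.
So x_CO₂ in the escaping gas = (n_CO₂/√M_CO₂) / Σ(n_i/√M_i)
= (2.88/√44.01) / (2.88/√44.01 + 2.57/√146.06) = 0.4341/(0.4341 + 0.2127) = 0.671.

0.671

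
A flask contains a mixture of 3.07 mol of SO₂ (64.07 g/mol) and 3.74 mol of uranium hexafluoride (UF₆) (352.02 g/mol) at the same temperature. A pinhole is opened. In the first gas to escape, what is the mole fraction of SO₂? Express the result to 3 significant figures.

Each component's effusion rate ∝ (its partial pressure)·(1/√M) ∝ n_i/√M_i.
So x_SO₂ in the escaping gas = (n_SO₂/√M_SO₂) / Σ(n_i/√M_i)
= (3.07/√64.07) / (3.07/√64.07 + 3.74/√352.02) = 0.3835/(0.3835 + 0.1993) = 0.658.

0.658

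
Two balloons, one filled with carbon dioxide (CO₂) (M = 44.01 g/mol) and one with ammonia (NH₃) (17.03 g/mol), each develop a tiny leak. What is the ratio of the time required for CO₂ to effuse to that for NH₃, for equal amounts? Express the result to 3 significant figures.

1.61

From Graham's law, t_CO₂/t_NH₃ = √(M_CO₂/M_NH₃) = √(44.01/17.03) = √2.584 = 1.61.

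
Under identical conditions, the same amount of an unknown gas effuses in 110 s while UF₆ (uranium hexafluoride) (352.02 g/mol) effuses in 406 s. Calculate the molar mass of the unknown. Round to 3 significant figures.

From Graham's law, t_X/t_UF₆ = √(M_X/M_UF₆).
110/406 = 0.2709 = √(M_X/352.02)
M_X = 352.02 × 0.2709² = 352.02 × 0.07341 = 25.8 g/mol

25.8 g/mol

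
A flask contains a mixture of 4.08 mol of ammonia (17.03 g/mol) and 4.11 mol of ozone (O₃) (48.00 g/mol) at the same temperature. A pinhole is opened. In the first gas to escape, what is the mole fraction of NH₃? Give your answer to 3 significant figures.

0.625

Effusion rate of each component ∝ n_i/√M_i (partial pressure × 1/√M).
So x_NH₃ in the escaping gas = (n_NH₃/√M_NH₃) / Σ(n_i/√M_i)
= (4.08/√17.03) / (4.08/√17.03 + 4.11/√48.00) = 0.9887/(0.9887 + 0.5932) = 0.625.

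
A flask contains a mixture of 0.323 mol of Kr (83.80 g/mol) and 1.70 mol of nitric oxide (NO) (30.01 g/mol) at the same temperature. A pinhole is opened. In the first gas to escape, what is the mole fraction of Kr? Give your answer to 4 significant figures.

0.1021

Each component's effusion rate ∝ (its partial pressure)·(1/√M) ∝ n_i/√M_i.
Mole fraction of Kr in the effusate = (n_Kr/√M_Kr) / (n_Kr/√M_Kr + n_NO/√M_NO)
= (0.323/√83.80) / (0.323/√83.80 + 1.70/√30.01) = 0.03528/(0.03528 + 0.3103) = 0.1021.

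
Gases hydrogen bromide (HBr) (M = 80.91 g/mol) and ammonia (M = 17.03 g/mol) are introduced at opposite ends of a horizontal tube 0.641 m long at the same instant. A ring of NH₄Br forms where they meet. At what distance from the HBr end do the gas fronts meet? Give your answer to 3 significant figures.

The fronts meet when d_HBr + d_NH₃ = L with d_HBr/d_NH₃ = √(M_NH₃/M_HBr) (Graham's law). Here √(M_NH₃/M_HBr) = √(17.03/80.91) = 0.4588.
With d_HBr + d_NH₃ = 0.641 m, d_NH₃ = 0.641/(1 + 0.4588) = 0.4394 m.
d_HBr = 0.641 − 0.4394 = 0.202 m.

0.202 m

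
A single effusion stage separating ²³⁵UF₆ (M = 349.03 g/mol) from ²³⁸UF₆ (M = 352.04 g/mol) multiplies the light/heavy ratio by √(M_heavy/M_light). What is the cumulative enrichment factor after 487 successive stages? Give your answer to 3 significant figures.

Each stage multiplies the ratio by α = √(352.04/349.03), so after 487 stages the overall factor is α^487 = (352.04/349.03)^(487/2).
= 1.00862^(487/2) = 8.09.

8.09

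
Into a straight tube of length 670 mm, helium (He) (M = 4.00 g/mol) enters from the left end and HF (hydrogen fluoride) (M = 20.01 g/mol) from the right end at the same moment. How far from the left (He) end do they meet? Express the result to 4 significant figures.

463.0 mm

In equal time, each gas travels a distance ∝ its rate ∝ 1/√M, so d_He/d_HF = √(M_HF/M_He) = √(20.01/4.00) = 2.237.
With d_He + d_HF = 670 mm, d_HF = 670/(1 + 2.237) = 207.0 mm.
d_He = 670 − 207.0 = 463.0 mm.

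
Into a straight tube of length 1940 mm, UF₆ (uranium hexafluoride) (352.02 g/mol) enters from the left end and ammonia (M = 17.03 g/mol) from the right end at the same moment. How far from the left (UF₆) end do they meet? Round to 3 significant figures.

350 mm

Graham's law gives d_UF₆/d_NH₃ = rate_UF₆/rate_NH₃ = √(M_NH₃/M_UF₆) = √(17.03/352.02) = 0.2199.
With d_UF₆ + d_NH₃ = 1940 mm, d_NH₃ = 1940/(1 + 0.2199) = 1590 mm.
d_UF₆ = 1940 − 1590 = 350 mm.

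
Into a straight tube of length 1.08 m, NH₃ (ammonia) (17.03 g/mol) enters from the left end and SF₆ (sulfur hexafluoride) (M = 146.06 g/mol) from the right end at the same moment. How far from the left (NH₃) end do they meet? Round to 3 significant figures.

0.805 m

Distances travelled in equal time are proportional to diffusion rates, so d_NH₃/d_SF₆ = √(M_SF₆/M_NH₃) = √(146.06/17.03) = 2.929.
With d_NH₃ + d_SF₆ = 1.08 m, d_SF₆ = 1.08/(1 + 2.929) = 0.2749 m.
d_NH₃ = 1.08 − 0.2749 = 0.805 m.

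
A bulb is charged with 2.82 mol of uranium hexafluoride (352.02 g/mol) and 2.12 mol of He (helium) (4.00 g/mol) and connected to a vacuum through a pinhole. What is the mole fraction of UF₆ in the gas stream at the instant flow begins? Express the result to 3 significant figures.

0.124

Each component's effusion rate ∝ (its partial pressure)·(1/√M) ∝ n_i/√M_i.
So x_UF₆ in the escaping gas = (n_UF₆/√M_UF₆) / Σ(n_i/√M_i)
= (2.82/√352.02) / (2.82/√352.02 + 2.12/√4.00) = 0.1503/(0.1503 + 1.060) = 0.124.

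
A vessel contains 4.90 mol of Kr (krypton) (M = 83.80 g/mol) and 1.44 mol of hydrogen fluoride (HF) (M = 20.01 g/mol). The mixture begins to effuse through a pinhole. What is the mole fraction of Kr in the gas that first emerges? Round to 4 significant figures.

The effusion rate of species i is ∝ p_i/√M_i ∝ n_i/√M_i.
Mole fraction of Kr in the effusate = (n_Kr/√M_Kr) / (n_Kr/√M_Kr + n_HF/√M_HF)
= (4.90/√83.80) / (4.90/√83.80 + 1.44/√20.01) = 0.5353/(0.5353 + 0.3219) = 0.6245.

0.6245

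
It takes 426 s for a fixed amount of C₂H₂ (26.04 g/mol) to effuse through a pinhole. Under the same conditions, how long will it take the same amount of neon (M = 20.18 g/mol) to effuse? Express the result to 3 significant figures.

375 s

Using Graham's law: t_Ne/t_C₂H₂ = √(M_Ne/M_C₂H₂) = √(20.18/26.04) = √0.7750 = 0.8803.
So the time for Ne is 426 × 0.8803 = 375 s.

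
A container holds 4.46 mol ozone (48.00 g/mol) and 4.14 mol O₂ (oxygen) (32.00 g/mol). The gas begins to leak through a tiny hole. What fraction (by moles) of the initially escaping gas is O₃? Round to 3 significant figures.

Each component's effusion rate ∝ (its partial pressure)·(1/√M) ∝ n_i/√M_i.
Mole fraction of O₃ in the effusate = (n_O₃/√M_O₃) / (n_O₃/√M_O₃ + n_O₂/√M_O₂)
= (4.46/√48.00) / (4.46/√48.00 + 4.14/√32.00) = 0.6437/(0.6437 + 0.7319) = 0.468.

0.468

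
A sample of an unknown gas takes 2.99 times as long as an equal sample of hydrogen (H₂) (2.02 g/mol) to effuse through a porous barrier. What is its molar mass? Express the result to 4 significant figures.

By Graham's law, t_X/t_H₂ = √(M_X/M_H₂).
2.99 = √(M_X/2.02)
M_X = 2.02 × 2.99² = 2.02 × 8.940 = 18.06 g/mol

18.06 g/mol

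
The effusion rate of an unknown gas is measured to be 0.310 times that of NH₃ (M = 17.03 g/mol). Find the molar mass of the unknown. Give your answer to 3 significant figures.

177 g/mol

Graham's law gives rate_X/rate_NH₃ = √(M_NH₃/M_X).
0.310 = √(17.03/M_X)
M_X = 17.03 / 0.310² = 17.03 / 0.09610 = 177 g/mol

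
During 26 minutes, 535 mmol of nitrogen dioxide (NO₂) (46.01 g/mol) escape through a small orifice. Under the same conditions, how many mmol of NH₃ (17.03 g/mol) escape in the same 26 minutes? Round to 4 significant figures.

Using Graham's law: rate_NH₃/rate_NO₂ = √(M_NO₂/M_NH₃) = √(46.01/17.03) = √2.702 = 1.644.
So the amount for NH₃ is 535 × 1.644 = 879.4 mmol.

879.4 mmol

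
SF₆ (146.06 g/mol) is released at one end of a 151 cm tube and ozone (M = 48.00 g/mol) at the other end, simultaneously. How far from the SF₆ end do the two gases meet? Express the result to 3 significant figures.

55.0 cm

In equal time, each gas travels a distance ∝ its rate ∝ 1/√M, so d_SF₆/d_O₃ = √(M_O₃/M_SF₆) = √(48.00/146.06) = 0.5733.
With d_SF₆ + d_O₃ = 151 cm, d_O₃ = 151/(1 + 0.5733) = 95.98 cm.
d_SF₆ = 151 − 95.98 = 55.0 cm.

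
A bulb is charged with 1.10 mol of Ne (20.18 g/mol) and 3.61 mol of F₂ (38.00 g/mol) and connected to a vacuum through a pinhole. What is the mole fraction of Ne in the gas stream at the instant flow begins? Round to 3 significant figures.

Each component's effusion rate ∝ (its partial pressure)·(1/√M) ∝ n_i/√M_i.
x_Ne(eff) = (n_Ne/√M_Ne) / (n_Ne/√M_Ne + n_F₂/√M_F₂)
= (1.10/√20.18) / (1.10/√20.18 + 3.61/√38.00) = 0.2449/(0.2449 + 0.5856) = 0.295.

0.295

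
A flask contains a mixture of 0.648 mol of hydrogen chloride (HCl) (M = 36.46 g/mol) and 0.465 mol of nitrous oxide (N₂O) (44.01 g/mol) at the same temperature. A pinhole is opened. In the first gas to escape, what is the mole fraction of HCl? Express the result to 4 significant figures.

0.6049

The effusion rate of species i is ∝ p_i/√M_i ∝ n_i/√M_i.
x_HCl(eff) = (n_HCl/√M_HCl) / (n_HCl/√M_HCl + n_N₂O/√M_N₂O)
= (0.648/√36.46) / (0.648/√36.46 + 0.465/√44.01) = 0.1073/(0.1073 + 0.07009) = 0.6049.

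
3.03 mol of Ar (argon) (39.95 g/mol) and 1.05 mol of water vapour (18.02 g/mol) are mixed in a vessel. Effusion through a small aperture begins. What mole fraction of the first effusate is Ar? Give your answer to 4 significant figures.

Rate_i ∝ x_i/√M_i (Graham's law weighted by mole fraction), so the effusate composition follows n_i/√M_i.
Mole fraction of Ar in the effusate = (n_Ar/√M_Ar) / (n_Ar/√M_Ar + n_H₂O/√M_H₂O)
= (3.03/√39.95) / (3.03/√39.95 + 1.05/√18.02) = 0.4794/(0.4794 + 0.2473) = 0.6596.

0.6596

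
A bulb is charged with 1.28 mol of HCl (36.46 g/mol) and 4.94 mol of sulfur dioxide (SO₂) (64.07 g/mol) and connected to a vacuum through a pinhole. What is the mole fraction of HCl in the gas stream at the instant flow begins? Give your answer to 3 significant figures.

Each component's effusion rate ∝ (its partial pressure)·(1/√M) ∝ n_i/√M_i.
Mole fraction of HCl in the effusate = (n_HCl/√M_HCl) / (n_HCl/√M_HCl + n_SO₂/√M_SO₂)
= (1.28/√36.46) / (1.28/√36.46 + 4.94/√64.07) = 0.2120/(0.2120 + 0.6172) = 0.256.

0.256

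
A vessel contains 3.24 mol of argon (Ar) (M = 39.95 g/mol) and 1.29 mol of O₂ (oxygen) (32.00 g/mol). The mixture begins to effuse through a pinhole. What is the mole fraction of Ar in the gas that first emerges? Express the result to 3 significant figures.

The effusion rate of species i is ∝ p_i/√M_i ∝ n_i/√M_i.
Mole fraction of Ar in the effusate = (n_Ar/√M_Ar) / (n_Ar/√M_Ar + n_O₂/√M_O₂)
= (3.24/√39.95) / (3.24/√39.95 + 1.29/√32.00) = 0.5126/(0.5126 + 0.2280) = 0.692.

0.692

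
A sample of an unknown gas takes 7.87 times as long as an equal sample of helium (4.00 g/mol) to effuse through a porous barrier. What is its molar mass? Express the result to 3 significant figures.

From Graham's law, t_X/t_He = √(M_X/M_He).
7.87 = √(M_X/4.00)
M_X = 4.00 × 7.87² = 4.00 × 61.94 = 248 g/mol

248 g/mol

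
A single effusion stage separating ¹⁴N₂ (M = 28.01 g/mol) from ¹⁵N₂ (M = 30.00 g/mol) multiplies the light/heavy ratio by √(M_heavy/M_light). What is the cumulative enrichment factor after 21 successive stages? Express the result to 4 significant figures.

2.056

Overall factor = α^21 with α = √(30.00/28.01), i.e. (30.00/28.01)^(21/2).
= 1.07105^(21/2) = 2.056.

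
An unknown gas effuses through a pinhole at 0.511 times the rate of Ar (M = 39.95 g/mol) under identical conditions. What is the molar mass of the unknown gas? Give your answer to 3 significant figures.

Graham's law gives rate_X/rate_Ar = √(M_Ar/M_X).
0.511 = √(39.95/M_X)
M_X = 39.95 / 0.511² = 39.95 / 0.2611 = 153 g/mol

153 g/mol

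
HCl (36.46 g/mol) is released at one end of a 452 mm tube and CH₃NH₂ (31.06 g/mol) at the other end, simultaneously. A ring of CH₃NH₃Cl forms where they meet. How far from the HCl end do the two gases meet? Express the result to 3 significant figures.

217 mm

Graham's law gives d_HCl/d_CH₃NH₂ = rate_HCl/rate_CH₃NH₂ = √(M_CH₃NH₂/M_HCl) = √(31.06/36.46) = 0.9230.
With d_HCl + d_CH₃NH₂ = 452 mm, d_CH₃NH₂ = 452/(1 + 0.9230) = 235.1 mm.
d_HCl = 452 − 235.1 = 217 mm.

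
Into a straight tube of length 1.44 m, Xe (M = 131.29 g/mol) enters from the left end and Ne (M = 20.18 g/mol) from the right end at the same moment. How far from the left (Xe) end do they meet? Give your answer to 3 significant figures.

0.406 m

In equal time, each gas travels a distance ∝ its rate ∝ 1/√M, so d_Xe/d_Ne = √(M_Ne/M_Xe) = √(20.18/131.29) = 0.3921.
With d_Xe + d_Ne = 1.44 m, d_Ne = 1.44/(1 + 0.3921) = 1.034 m.
d_Xe = 1.44 − 1.034 = 0.406 m.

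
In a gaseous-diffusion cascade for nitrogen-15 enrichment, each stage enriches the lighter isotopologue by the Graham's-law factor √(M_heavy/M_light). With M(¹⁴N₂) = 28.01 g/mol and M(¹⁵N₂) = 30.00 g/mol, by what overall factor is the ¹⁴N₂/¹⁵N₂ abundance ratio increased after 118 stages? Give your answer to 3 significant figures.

57.4

Overall factor = α^118 with α = √(30.00/28.01), i.e. (30.00/28.01)^(118/2).
= 1.07105^59 = 57.4.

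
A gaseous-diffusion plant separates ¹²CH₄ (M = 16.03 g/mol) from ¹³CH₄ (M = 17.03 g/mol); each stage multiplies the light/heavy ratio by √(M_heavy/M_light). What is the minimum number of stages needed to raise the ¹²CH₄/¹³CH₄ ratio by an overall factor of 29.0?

112

Per stage α = (17.03/16.03)^(1/2) = 1.06238^0.5, giving ln α = 0.03026.
Need α^N ≥ 29.0 ⇒ N ≥ ln(29.0) / ln α = 3.367 / 0.03026 = 111.29.
Minimum whole number of stages: N = 112.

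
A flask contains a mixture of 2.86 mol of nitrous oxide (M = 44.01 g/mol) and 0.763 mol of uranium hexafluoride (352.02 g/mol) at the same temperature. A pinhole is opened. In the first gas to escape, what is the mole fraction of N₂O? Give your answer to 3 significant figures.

0.914

Rate_i ∝ x_i/√M_i (Graham's law weighted by mole fraction), so the effusate composition follows n_i/√M_i.
Mole fraction of N₂O in the effusate = (n_N₂O/√M_N₂O) / (n_N₂O/√M_N₂O + n_UF₆/√M_UF₆)
= (2.86/√44.01) / (2.86/√44.01 + 0.763/√352.02) = 0.4311/(0.4311 + 0.04067) = 0.914.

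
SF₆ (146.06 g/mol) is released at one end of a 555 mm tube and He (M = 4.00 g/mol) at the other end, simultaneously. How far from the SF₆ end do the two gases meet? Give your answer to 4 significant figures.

The fronts meet when d_SF₆ + d_He = L with d_SF₆/d_He = √(M_He/M_SF₆) (Graham's law). Here √(M_He/M_SF₆) = √(4.00/146.06) = 0.1655.
With d_SF₆ + d_He = 555 mm, d_He = 555/(1 + 0.1655) = 476.2 mm.
d_SF₆ = 555 − 476.2 = 78.80 mm.

78.80 mm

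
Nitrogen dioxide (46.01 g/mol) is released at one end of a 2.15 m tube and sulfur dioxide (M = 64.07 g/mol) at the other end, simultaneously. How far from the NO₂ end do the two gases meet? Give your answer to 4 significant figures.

Graham's law gives d_NO₂/d_SO₂ = rate_NO₂/rate_SO₂ = √(M_SO₂/M_NO₂) = √(64.07/46.01) = 1.180.
With d_NO₂ + d_SO₂ = 2.15 m, d_SO₂ = 2.15/(1 + 1.180) = 0.9862 m.
d_NO₂ = 2.15 − 0.9862 = 1.164 m.

1.164 m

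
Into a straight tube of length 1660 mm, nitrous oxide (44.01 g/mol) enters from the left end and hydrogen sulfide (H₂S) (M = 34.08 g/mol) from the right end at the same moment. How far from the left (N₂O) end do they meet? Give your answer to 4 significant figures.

In equal time, each gas travels a distance ∝ its rate ∝ 1/√M, so d_N₂O/d_H₂S = √(M_H₂S/M_N₂O) = √(34.08/44.01) = 0.8800.
With d_N₂O + d_H₂S = 1660 mm, d_H₂S = 1660/(1 + 0.8800) = 883.0 mm.
d_N₂O = 1660 − 883.0 = 777.0 mm.

777.0 mm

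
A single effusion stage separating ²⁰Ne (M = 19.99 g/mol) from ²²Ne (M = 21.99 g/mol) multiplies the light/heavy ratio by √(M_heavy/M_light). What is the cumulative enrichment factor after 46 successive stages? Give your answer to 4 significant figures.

Overall factor = α^46 with α = √(21.99/19.99), i.e. (21.99/19.99)^(46/2).
= 1.10005^23 = 8.964.

8.964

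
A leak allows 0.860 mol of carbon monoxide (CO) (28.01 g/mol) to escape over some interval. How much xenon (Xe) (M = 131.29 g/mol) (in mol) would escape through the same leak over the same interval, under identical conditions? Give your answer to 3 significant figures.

0.397 mol

Graham's law gives rate_Xe/rate_CO = √(M_CO/M_Xe) = √(28.01/131.29) = √0.2133 = 0.4619.
So the amount for Xe is 0.860 × 0.4619 = 0.397 mol.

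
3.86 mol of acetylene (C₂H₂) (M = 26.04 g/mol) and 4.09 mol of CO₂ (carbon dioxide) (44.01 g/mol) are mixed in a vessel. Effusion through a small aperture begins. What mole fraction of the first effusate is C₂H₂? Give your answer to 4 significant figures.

Effusion rate of each component ∝ n_i/√M_i (partial pressure × 1/√M).
So x_C₂H₂ in the escaping gas = (n_C₂H₂/√M_C₂H₂) / Σ(n_i/√M_i)
= (3.86/√26.04) / (3.86/√26.04 + 4.09/√44.01) = 0.7564/(0.7564 + 0.6165) = 0.5510.

0.5510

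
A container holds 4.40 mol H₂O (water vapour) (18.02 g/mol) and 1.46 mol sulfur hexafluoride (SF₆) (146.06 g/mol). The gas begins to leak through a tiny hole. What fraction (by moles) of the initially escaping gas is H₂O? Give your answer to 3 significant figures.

Rate_i ∝ x_i/√M_i (Graham's law weighted by mole fraction), so the effusate composition follows n_i/√M_i.
x_H₂O(eff) = (n_H₂O/√M_H₂O) / (n_H₂O/√M_H₂O + n_SF₆/√M_SF₆)
= (4.40/√18.02) / (4.40/√18.02 + 1.46/√146.06) = 1.037/(1.037 + 0.1208) = 0.896.

0.896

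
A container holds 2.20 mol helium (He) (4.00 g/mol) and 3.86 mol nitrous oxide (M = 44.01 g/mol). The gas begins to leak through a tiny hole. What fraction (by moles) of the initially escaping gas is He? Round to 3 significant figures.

0.654

Each component's effusion rate ∝ (its partial pressure)·(1/√M) ∝ n_i/√M_i.
So x_He in the escaping gas = (n_He/√M_He) / Σ(n_i/√M_i)
= (2.20/√4.00) / (2.20/√4.00 + 3.86/√44.01) = 1.100/(1.100 + 0.5819) = 0.654.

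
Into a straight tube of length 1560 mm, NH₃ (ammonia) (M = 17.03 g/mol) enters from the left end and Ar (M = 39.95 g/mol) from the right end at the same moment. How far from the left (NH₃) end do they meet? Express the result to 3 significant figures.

944 mm

In equal time, each gas travels a distance ∝ its rate ∝ 1/√M, so d_NH₃/d_Ar = √(M_Ar/M_NH₃) = √(39.95/17.03) = 1.532.
With d_NH₃ + d_Ar = 1560 mm, d_Ar = 1560/(1 + 1.532) = 616.2 mm.
d_NH₃ = 1560 − 616.2 = 944 mm.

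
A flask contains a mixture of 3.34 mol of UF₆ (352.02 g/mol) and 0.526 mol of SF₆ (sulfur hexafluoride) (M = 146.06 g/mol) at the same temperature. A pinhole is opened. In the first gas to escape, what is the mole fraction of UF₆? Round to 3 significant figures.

Effusion rate of each component ∝ n_i/√M_i (partial pressure × 1/√M).
Mole fraction of UF₆ in the effusate = (n_UF₆/√M_UF₆) / (n_UF₆/√M_UF₆ + n_SF₆/√M_SF₆)
= (3.34/√352.02) / (3.34/√352.02 + 0.526/√146.06) = 0.1780/(0.1780 + 0.04352) = 0.804.

0.804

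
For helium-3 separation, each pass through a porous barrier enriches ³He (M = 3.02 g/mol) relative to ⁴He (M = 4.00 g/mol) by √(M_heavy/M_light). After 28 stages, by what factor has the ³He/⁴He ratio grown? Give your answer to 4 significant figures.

51.14

After 28 stages the ratio has grown by (√(4.00/3.02))^28 = (4.00/3.02)^(28/2).
= 1.32450^14 = 51.14.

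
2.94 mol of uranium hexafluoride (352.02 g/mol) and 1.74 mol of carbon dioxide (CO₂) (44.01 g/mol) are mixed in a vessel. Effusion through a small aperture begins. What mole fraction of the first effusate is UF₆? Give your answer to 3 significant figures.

0.374

Effusion rate of each component ∝ n_i/√M_i (partial pressure × 1/√M).
x_UF₆(eff) = (n_UF₆/√M_UF₆) / (n_UF₆/√M_UF₆ + n_CO₂/√M_CO₂)
= (2.94/√352.02) / (2.94/√352.02 + 1.74/√44.01) = 0.1567/(0.1567 + 0.2623) = 0.374.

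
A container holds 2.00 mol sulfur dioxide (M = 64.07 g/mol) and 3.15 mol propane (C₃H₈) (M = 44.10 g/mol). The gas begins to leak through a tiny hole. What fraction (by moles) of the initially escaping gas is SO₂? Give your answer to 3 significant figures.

Each component's effusion rate ∝ (its partial pressure)·(1/√M) ∝ n_i/√M_i.
So x_SO₂ in the escaping gas = (n_SO₂/√M_SO₂) / Σ(n_i/√M_i)
= (2.00/√64.07) / (2.00/√64.07 + 3.15/√44.10) = 0.2499/(0.2499 + 0.4743) = 0.345.

0.345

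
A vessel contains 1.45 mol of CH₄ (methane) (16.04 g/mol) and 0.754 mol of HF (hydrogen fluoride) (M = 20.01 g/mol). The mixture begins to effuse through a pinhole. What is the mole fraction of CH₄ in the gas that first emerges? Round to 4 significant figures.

0.6823

Rate_i ∝ x_i/√M_i (Graham's law weighted by mole fraction), so the effusate composition follows n_i/√M_i.
So x_CH₄ in the escaping gas = (n_CH₄/√M_CH₄) / Σ(n_i/√M_i)
= (1.45/√16.04) / (1.45/√16.04 + 0.754/√20.01) = 0.3620/(0.3620 + 0.1686) = 0.6823.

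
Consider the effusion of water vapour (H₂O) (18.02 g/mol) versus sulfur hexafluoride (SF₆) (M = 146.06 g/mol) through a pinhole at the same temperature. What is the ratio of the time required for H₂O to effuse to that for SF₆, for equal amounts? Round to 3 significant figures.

0.351

From Graham's law, t_H₂O/t_SF₆ = √(M_H₂O/M_SF₆) = √(18.02/146.06) = √0.1234 = 0.351.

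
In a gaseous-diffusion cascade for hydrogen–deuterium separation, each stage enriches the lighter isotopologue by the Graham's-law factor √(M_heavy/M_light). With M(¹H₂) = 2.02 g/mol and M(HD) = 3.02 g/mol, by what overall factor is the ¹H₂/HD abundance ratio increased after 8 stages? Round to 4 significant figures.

4.996

The single-stage factor is √(M_heavy/M_light), so 8 stages give [√(3.02/2.02)]^8 = (3.02/2.02)^(8/2).
= 1.49505^4 = 4.996.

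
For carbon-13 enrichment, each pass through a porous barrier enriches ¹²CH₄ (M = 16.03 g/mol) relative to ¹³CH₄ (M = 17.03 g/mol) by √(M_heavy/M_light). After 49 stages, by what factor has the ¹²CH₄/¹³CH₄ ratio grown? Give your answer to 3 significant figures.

4.40

The single-stage factor is √(M_heavy/M_light), so 49 stages give [√(17.03/16.03)]^49 = (17.03/16.03)^(49/2).
= 1.06238^(49/2) = 4.40.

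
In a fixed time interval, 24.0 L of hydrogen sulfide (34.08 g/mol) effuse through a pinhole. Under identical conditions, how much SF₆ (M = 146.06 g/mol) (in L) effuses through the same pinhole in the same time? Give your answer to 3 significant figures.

11.6 L

From Graham's law, rate_SF₆/rate_H₂S = √(M_H₂S/M_SF₆) = √(34.08/146.06) = √0.2333 = 0.4830.
So the volume for SF₆ is 24.0 × 0.4830 = 11.6 L.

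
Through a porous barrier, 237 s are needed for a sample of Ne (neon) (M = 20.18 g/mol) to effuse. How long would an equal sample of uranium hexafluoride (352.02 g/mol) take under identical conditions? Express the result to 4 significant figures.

Graham's law gives t_UF₆/t_Ne = √(M_UF₆/M_Ne) = √(352.02/20.18) = √17.44 = 4.177.
So the time for UF₆ is 237 × 4.177 = 989.9 s.

989.9 s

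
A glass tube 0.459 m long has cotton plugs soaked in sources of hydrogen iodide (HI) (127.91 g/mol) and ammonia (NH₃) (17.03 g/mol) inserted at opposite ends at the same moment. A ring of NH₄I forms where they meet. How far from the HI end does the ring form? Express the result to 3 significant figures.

Graham's law gives d_HI/d_NH₃ = rate_HI/rate_NH₃ = √(M_NH₃/M_HI) = √(17.03/127.91) = 0.3649.
With d_HI + d_NH₃ = 0.459 m, d_NH₃ = 0.459/(1 + 0.3649) = 0.3363 m.
d_HI = 0.459 − 0.3363 = 0.123 m.

0.123 m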